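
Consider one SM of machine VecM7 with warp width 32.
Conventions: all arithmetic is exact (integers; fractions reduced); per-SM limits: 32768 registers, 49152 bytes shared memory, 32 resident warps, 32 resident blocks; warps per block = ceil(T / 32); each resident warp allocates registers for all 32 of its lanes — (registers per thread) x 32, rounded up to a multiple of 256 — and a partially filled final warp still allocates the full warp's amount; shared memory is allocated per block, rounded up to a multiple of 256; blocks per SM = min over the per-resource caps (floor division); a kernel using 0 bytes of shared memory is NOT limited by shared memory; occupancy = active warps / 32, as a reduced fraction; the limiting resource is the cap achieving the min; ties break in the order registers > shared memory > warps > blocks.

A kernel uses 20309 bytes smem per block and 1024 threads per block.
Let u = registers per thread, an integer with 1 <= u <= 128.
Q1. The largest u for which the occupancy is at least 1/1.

Answer: u = 32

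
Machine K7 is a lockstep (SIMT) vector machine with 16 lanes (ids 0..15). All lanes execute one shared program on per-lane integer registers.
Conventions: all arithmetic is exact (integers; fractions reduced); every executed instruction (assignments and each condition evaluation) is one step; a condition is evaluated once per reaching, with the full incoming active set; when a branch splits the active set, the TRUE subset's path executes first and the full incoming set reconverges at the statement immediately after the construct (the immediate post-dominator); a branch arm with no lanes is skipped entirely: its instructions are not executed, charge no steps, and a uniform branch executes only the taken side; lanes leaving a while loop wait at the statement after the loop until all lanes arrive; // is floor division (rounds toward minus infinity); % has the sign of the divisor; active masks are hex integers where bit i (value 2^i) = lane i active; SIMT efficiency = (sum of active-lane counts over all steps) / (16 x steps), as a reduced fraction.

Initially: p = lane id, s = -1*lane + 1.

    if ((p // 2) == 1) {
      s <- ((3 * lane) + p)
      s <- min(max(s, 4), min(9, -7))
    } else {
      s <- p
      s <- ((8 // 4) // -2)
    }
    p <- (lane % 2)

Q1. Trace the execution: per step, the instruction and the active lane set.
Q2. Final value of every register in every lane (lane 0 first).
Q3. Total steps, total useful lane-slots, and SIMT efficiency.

step 0: eval ((p // 2) == 1)         0xffff
step 1: s <- ((3 * lane) + p)        0x000c
step 2: s <- min(max(s, 4), min(9, -7)) 0x000c
step 3: s <- p                       0xfff3
step 4: s <- ((8 // 4) // -2)        0xfff3
step 5: p <- (lane % 2)              0xffff

Answer: 6 steps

p: 0,1,0,1,0,1,0,1,0,1,0,1,0,1,0,1
s: -1,-1,-7,-7,-1,-1,-1,-1,-1,-1,-1,-1,-1,-1,-1,-1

steps = 6; useful = 64; efficiency = 64/96 = 2/3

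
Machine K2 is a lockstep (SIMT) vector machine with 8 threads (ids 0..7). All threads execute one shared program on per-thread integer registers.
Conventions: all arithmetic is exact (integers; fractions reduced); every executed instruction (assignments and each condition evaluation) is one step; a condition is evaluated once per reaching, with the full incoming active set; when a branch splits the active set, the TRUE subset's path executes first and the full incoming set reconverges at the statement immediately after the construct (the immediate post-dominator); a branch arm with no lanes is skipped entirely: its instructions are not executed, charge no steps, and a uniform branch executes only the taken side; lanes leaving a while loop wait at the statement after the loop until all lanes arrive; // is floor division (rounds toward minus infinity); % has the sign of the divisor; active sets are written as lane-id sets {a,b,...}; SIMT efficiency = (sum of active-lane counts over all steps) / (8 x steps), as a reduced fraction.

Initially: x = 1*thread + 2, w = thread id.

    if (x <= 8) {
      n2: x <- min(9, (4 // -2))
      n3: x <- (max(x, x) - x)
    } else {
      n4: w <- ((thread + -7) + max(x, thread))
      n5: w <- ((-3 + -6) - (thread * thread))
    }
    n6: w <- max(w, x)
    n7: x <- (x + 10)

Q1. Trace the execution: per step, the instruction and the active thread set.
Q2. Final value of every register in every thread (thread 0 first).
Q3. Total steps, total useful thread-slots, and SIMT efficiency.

step 0: eval (x <= 8)                {0,1,2,3,4,5,6,7}
step 1: x <- min(9, (4 // -2))       {0,1,2,3,4,5,6}
step 2: x <- (max(x, x) - x)         {0,1,2,3,4,5,6}
step 3: w <- ((thread + -7) + max(x, thread)) {7}
step 4: w <- ((-3 + -6) - (thread * thread)) {7}
step 5: w <- max(w, x)               {0,1,2,3,4,5,6,7}
step 6: x <- (x + 10)                {0,1,2,3,4,5,6,7}

Answer: 7 steps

x: 10,10,10,10,10,10,10,19
w: 0,1,2,3,4,5,6,9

steps = 7; useful = 40; efficiency = 40/56 = 5/7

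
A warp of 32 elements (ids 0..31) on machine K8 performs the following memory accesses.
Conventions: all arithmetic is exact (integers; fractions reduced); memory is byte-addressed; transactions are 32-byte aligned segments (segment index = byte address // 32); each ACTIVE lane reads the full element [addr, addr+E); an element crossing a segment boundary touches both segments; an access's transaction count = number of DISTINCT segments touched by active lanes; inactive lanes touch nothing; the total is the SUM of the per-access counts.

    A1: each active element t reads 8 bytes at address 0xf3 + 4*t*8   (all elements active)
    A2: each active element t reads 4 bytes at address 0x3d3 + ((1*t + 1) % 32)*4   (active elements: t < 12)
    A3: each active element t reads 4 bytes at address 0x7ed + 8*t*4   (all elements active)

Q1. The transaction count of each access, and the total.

A1: 32 transactions
A2: 3 transactions
A3: 32 transactions

Answer: 32,3,32; total 67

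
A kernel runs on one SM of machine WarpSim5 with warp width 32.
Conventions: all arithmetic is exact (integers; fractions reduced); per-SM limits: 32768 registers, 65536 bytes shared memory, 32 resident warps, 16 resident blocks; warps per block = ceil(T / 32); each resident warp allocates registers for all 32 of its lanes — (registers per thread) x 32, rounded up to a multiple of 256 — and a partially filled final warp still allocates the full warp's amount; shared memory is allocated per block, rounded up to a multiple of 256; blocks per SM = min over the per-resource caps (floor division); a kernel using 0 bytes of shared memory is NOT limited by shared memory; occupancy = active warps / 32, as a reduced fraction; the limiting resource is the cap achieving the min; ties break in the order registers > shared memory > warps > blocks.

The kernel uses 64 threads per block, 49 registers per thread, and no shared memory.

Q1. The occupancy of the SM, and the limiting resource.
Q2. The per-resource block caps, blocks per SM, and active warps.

Answer: occupancy 9/16, limited by registers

registers: 9 blocks
shared memory: no limit (kernel uses none)
warps: 16 blocks
blocks: 16 blocks

Answer: 9 blocks, 18 active warps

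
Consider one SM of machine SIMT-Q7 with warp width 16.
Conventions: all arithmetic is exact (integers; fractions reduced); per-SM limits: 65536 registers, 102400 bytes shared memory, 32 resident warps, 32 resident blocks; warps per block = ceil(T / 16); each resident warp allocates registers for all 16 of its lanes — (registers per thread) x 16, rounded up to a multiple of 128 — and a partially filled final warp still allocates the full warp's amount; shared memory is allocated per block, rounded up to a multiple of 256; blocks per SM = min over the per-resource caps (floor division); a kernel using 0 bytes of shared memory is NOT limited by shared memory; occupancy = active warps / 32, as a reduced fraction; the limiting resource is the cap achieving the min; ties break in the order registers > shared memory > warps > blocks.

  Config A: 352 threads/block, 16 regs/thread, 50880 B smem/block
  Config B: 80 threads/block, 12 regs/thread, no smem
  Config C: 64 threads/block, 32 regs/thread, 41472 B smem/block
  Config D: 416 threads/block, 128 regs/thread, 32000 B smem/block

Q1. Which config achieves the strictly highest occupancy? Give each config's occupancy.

occupancies: A 11/16, B 15/16, C 1/4, D 13/16

Answer: B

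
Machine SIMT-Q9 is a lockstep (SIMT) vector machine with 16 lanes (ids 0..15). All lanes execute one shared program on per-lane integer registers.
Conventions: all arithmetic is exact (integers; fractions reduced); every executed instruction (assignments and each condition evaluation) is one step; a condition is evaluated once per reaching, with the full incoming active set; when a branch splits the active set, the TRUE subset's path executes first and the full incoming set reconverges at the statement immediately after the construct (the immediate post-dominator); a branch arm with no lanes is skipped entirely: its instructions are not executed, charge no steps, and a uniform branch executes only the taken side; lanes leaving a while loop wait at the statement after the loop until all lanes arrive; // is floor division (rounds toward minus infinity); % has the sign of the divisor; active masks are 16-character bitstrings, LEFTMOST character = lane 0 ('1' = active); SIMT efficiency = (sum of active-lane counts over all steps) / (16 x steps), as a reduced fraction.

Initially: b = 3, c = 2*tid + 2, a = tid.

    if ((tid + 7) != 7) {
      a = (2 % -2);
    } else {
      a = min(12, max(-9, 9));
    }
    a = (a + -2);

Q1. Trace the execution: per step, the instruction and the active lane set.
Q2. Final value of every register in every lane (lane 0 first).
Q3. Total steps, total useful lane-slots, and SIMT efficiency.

step 0: eval ((tid + 7) != 7)        1111111111111111
step 1: a <- (2 % -2)                0111111111111111
step 2: a <- min(12, max(-9, 9))     1000000000000000
step 3: a <- (a + -2)                1111111111111111

Answer: 4 steps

b: 3,3,3,3,3,3,3,3,3,3,3,3,3,3,3,3
c: 2,4,6,8,10,12,14,16,18,20,22,24,26,28,30,32
a: 7,-2,-2,-2,-2,-2,-2,-2,-2,-2,-2,-2,-2,-2,-2,-2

steps = 4; useful = 48; efficiency = 48/64 = 3/4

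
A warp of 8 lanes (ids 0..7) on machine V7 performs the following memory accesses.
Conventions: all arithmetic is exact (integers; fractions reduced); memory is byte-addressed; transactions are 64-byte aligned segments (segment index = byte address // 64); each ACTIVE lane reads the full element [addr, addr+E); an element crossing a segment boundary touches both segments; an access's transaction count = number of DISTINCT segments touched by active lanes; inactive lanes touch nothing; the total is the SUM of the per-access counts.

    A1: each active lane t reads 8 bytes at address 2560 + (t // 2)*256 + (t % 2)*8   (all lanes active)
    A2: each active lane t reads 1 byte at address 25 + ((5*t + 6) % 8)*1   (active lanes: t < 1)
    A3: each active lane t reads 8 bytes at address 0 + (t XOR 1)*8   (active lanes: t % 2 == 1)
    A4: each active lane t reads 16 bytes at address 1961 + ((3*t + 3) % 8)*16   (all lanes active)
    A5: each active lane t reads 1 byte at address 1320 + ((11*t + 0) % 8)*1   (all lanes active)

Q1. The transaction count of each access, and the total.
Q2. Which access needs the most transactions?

A1: 4 transactions
A2: 1 transaction
A3: 1 transaction
A4: 3 transactions
A5: 1 transaction

Answer: 4,1,1,3,1; total 10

Answer: A1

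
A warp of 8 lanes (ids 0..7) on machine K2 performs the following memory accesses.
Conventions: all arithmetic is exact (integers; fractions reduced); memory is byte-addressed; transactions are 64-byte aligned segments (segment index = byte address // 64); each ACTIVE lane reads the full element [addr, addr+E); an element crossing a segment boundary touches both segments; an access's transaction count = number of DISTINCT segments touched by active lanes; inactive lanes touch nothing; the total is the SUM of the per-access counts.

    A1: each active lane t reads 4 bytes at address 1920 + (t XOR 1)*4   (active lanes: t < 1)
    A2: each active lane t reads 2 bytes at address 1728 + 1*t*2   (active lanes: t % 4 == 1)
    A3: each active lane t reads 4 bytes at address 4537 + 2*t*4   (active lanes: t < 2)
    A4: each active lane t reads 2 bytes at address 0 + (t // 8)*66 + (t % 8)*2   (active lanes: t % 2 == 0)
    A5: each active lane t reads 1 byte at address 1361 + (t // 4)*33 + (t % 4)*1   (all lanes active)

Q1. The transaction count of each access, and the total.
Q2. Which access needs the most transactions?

A1: 1 transaction
A2: 1 transaction
A3: 2 transactions
A4: 1 transaction
A5: 1 transaction

Answer: 1,1,2,1,1; total 6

Answer: A3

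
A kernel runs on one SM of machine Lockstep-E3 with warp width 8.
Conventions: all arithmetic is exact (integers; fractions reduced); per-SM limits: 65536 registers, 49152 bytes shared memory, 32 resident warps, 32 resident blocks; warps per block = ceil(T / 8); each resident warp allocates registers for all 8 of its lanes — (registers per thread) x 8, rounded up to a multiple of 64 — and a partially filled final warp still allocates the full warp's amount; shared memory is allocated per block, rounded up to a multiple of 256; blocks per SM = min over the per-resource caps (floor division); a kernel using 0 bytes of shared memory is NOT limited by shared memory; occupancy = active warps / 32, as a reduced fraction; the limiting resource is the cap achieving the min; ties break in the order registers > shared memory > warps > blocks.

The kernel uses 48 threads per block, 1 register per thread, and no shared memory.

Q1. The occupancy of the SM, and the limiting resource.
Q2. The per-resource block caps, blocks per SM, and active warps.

Answer: occupancy 15/16, limited by warps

registers: 170 blocks
shared memory: no limit (kernel uses none)
warps: 5 blocks
blocks: 32 blocks

Answer: 5 blocks, 30 active warps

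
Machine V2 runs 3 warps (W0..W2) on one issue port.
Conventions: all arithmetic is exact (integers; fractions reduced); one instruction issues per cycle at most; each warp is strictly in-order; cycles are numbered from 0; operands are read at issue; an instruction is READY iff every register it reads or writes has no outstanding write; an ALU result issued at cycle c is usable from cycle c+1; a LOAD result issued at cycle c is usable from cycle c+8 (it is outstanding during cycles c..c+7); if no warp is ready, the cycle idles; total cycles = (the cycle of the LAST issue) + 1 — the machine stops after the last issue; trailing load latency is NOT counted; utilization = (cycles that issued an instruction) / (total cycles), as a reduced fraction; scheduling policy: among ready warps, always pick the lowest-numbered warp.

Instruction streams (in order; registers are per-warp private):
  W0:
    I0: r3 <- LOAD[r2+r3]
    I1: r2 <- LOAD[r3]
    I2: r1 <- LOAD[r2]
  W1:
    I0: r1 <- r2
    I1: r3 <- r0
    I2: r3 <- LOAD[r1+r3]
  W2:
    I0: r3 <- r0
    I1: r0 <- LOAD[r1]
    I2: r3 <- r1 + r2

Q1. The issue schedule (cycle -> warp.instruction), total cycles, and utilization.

cycle 0: W0.I0
cycle 1: W1.I0
cycle 2: W1.I1
cycle 3: W1.I2
cycle 4: W2.I0
cycle 5: W2.I1
cycle 6: W2.I2
cycle 7: idle
cycle 8: W0.I1
cycle 9: idle
cycle 10: idle
cycle 11: idle
cycle 12: idle
cycle 13: idle
cycle 14: idle
cycle 15: idle
cycle 16: W0.I2

Answer: 17 cycles, utilization 9/17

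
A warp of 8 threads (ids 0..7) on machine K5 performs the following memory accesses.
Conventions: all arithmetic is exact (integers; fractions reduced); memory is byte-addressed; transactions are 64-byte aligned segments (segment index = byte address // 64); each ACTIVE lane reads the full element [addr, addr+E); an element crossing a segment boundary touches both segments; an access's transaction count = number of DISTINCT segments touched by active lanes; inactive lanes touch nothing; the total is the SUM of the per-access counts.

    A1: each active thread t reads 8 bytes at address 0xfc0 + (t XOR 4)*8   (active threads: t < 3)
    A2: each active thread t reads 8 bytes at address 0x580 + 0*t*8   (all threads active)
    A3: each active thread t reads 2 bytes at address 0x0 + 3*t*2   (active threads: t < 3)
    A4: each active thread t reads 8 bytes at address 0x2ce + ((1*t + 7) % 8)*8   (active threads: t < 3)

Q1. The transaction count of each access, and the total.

A1: 1 transaction
A2: 1 transaction
A3: 1 transaction
A4: 2 transactions

Answer: 1,1,1,2; total 5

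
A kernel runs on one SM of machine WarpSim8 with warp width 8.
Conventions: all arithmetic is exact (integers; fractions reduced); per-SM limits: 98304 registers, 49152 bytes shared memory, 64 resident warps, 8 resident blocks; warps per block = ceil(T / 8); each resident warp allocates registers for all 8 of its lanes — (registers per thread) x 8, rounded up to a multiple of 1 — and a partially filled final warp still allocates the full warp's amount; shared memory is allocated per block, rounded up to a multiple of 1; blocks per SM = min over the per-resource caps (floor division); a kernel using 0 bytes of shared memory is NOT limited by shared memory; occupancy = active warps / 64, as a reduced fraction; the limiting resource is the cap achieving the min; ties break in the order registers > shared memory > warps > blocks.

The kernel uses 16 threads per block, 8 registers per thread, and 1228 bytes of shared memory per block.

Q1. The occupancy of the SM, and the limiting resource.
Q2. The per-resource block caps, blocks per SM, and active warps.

Answer: occupancy 1/4, limited by blocks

registers: 768 blocks
shared memory: 40 blocks
warps: 32 blocks
blocks: 8 blocks

Answer: 8 blocks, 16 active warps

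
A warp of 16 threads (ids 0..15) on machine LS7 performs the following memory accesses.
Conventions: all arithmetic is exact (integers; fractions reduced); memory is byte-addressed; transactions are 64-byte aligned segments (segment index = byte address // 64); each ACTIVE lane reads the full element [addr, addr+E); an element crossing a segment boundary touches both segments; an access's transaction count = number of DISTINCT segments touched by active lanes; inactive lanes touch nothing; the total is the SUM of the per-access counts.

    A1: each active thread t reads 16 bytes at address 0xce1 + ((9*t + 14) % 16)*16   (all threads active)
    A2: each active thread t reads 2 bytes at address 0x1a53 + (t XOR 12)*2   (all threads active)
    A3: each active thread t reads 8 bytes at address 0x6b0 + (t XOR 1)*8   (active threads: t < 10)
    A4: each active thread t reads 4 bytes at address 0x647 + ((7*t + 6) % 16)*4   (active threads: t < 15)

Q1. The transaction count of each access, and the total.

A1: 5 transactions
A2: 1 transaction
A3: 2 transactions
A4: 2 transactions

Answer: 5,1,2,2; total 10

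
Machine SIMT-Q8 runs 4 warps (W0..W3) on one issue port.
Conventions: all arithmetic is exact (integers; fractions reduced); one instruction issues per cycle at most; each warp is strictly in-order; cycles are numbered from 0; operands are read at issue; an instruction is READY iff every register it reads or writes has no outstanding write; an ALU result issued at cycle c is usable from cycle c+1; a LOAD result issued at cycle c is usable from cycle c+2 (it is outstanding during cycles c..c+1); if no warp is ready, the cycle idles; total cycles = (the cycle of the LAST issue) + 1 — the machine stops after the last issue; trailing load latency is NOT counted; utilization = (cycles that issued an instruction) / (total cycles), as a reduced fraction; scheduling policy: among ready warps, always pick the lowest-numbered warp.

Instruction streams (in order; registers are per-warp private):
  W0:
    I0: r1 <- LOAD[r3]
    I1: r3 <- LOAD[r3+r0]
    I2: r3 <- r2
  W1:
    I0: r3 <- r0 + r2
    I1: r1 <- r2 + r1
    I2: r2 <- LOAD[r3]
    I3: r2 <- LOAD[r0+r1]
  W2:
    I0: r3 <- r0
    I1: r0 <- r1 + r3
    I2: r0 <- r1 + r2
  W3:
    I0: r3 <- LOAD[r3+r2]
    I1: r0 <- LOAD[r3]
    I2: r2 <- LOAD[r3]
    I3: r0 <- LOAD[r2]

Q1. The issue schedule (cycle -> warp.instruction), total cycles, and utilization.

cycle 0: W0.I0
cycle 1: W0.I1
cycle 2: W1.I0
cycle 3: W0.I2
cycle 4: W1.I1
cycle 5: W1.I2
cycle 6: W2.I0
cycle 7: W1.I3
cycle 8: W2.I1
cycle 9: W2.I2
cycle 10: W3.I0
cycle 11: idle
cycle 12: W3.I1
cycle 13: W3.I2
cycle 14: idle
cycle 15: W3.I3

Answer: 16 cycles, utilization 7/8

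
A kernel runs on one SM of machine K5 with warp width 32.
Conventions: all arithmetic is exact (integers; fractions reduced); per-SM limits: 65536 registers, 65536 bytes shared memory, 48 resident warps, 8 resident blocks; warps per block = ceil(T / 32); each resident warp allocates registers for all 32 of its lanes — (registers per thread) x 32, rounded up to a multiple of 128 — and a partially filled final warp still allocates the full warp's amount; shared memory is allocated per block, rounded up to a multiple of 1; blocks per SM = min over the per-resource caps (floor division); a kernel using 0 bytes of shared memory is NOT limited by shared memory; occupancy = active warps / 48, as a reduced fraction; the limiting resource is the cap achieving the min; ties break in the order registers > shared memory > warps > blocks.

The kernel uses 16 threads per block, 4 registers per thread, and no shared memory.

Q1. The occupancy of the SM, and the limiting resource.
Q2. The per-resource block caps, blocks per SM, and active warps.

Answer: occupancy 1/6, limited by blocks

registers: 512 blocks
shared memory: no limit (kernel uses none)
warps: 48 blocks
blocks: 8 blocks

Answer: 8 blocks, 8 active warps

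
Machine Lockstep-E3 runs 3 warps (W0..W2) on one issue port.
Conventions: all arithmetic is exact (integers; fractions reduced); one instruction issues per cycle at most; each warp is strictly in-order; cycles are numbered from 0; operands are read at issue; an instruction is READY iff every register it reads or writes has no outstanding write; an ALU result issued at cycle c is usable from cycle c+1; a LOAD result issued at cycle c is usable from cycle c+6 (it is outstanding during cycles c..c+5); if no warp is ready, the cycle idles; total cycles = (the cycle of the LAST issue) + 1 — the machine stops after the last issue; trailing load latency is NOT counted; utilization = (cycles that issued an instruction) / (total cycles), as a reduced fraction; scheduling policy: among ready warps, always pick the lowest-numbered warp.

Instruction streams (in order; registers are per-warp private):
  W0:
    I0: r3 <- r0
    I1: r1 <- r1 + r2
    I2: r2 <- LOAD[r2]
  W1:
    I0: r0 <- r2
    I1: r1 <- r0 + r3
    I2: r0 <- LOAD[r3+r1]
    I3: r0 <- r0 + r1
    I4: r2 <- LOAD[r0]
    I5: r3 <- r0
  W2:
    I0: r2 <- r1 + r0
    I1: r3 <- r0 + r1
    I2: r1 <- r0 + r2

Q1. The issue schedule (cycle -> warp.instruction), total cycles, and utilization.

cycle 0: W0.I0
cycle 1: W0.I1
cycle 2: W0.I2
cycle 3: W1.I0
cycle 4: W1.I1
cycle 5: W1.I2
cycle 6: W2.I0
cycle 7: W2.I1
cycle 8: W2.I2
cycle 9: idle
cycle 10: idle
cycle 11: W1.I3
cycle 12: W1.I4
cycle 13: W1.I5

Answer: 14 cycles, utilization 6/7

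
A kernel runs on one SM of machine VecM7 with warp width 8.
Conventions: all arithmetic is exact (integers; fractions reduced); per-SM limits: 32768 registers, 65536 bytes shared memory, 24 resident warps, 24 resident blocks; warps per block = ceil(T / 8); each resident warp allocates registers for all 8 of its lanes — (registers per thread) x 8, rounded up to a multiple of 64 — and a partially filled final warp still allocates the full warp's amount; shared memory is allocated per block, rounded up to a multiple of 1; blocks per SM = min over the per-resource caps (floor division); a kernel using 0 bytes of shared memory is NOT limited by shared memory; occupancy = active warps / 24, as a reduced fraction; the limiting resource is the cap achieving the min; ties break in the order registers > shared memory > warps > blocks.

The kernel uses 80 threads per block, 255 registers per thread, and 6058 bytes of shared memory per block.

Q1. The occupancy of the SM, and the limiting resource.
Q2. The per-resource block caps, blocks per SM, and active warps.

Answer: occupancy 5/12, limited by registers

registers: 1 block
shared memory: 10 blocks
warps: 2 blocks
blocks: 24 blocks

Answer: 1 block, 10 active warps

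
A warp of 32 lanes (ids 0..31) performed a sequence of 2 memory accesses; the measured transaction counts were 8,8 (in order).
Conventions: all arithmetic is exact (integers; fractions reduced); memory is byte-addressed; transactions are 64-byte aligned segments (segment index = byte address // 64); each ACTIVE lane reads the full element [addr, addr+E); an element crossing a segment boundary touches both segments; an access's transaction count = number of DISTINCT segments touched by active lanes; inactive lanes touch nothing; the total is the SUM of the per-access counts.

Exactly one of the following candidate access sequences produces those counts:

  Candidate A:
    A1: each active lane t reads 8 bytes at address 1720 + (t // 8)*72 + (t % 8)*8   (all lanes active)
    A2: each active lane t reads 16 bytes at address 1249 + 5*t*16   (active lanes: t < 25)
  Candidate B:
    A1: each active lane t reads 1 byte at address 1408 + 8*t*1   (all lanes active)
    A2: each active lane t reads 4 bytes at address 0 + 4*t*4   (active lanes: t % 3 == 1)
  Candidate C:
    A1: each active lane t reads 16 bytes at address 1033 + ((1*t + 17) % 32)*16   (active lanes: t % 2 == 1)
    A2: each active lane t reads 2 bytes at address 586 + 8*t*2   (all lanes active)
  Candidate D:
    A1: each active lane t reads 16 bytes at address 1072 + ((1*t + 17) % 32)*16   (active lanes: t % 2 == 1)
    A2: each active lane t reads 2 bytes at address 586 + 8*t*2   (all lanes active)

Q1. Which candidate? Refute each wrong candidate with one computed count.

A: A1 gives 6 transactions, not 8
B: A1 gives 4 transactions, not 8
D: A1 gives 9 transactions, not 8
C: all counts match (8,8)

Answer: C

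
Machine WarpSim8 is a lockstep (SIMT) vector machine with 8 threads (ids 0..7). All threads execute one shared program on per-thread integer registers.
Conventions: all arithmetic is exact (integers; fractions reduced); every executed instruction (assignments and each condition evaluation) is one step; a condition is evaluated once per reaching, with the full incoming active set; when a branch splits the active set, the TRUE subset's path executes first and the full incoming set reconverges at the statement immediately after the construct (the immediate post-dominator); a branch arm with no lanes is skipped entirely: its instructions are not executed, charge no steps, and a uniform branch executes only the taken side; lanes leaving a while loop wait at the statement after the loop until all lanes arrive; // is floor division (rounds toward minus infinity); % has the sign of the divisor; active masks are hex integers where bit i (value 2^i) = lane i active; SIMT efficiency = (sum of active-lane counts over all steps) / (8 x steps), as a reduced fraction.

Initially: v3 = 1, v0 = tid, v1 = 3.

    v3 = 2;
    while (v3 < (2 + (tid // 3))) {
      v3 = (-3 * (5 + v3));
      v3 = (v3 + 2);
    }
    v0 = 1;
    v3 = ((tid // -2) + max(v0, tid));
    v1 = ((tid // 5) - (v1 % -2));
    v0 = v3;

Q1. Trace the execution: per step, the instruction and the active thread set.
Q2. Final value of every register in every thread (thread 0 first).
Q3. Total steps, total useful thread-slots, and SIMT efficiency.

step 0: v3 <- 2                      0xff
step 1: eval (v3 < (2 + (tid // 3))) 0xff
step 2: v3 <- (-3 * (5 + v3))        0xf8
step 3: v3 <- (v3 + 2)               0xf8
step 4: eval (v3 < (2 + (tid // 3))) 0xf8
step 5: v3 <- (-3 * (5 + v3))        0xf8
step 6: v3 <- (v3 + 2)               0xf8
step 7: eval (v3 < (2 + (tid // 3))) 0xf8
step 8: v0 <- 1                      0xff
step 9: v3 <- ((tid // -2) + max(v0, tid)) 0xff
step 10: v1 <- ((tid // 5) - (v1 % -2)) 0xff
step 11: v0 <- v3                     0xff

Answer: 12 steps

v3: 1,0,1,1,2,2,3,3
v0: 1,0,1,1,2,2,3,3
v1: 1,1,1,1,1,2,2,2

steps = 12; useful = 78; efficiency = 78/96 = 13/16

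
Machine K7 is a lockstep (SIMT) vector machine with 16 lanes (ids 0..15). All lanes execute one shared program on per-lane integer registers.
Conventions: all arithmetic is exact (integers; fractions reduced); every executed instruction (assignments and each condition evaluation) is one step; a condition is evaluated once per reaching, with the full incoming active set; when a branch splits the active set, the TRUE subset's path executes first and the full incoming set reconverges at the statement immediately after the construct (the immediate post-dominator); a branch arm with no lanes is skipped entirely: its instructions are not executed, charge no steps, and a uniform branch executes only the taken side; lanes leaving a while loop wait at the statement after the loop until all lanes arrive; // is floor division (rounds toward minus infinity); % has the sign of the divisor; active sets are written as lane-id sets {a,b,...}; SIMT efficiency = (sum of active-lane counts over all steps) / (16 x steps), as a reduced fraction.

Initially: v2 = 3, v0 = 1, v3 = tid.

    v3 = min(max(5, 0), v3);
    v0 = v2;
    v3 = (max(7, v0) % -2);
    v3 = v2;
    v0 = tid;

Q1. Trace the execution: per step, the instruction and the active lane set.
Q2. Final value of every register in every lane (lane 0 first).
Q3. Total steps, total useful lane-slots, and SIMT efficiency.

step 0: v3 <- min(max(5, 0), v3)     {0,1,2,3,4,5,6,7,8,9,10,11,12,13,14,15}
step 1: v0 <- v2                     {0,1,2,3,4,5,6,7,8,9,10,11,12,13,14,15}
step 2: v3 <- (max(7, v0) % -2)      {0,1,2,3,4,5,6,7,8,9,10,11,12,13,14,15}
step 3: v3 <- v2                     {0,1,2,3,4,5,6,7,8,9,10,11,12,13,14,15}
step 4: v0 <- tid                    {0,1,2,3,4,5,6,7,8,9,10,11,12,13,14,15}

Answer: 5 steps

v2: 3,3,3,3,3,3,3,3,3,3,3,3,3,3,3,3
v0: 0,1,2,3,4,5,6,7,8,9,10,11,12,13,14,15
v3: 3,3,3,3,3,3,3,3,3,3,3,3,3,3,3,3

steps = 5; useful = 80; efficiency = 80/80 = 1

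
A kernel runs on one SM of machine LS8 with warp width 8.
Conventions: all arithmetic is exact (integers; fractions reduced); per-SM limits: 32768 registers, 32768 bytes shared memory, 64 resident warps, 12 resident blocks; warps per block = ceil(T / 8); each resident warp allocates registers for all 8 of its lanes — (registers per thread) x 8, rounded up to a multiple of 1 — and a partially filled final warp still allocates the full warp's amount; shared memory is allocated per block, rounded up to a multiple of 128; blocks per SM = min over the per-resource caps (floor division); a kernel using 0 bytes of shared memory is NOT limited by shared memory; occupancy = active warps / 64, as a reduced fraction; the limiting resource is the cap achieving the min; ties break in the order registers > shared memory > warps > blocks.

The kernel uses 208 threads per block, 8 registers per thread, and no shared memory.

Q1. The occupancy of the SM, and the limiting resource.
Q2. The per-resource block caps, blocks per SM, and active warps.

Answer: occupancy 13/16, limited by warps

registers: 19 blocks
shared memory: no limit (kernel uses none)
warps: 2 blocks
blocks: 12 blocks

Answer: 2 blocks, 52 active warps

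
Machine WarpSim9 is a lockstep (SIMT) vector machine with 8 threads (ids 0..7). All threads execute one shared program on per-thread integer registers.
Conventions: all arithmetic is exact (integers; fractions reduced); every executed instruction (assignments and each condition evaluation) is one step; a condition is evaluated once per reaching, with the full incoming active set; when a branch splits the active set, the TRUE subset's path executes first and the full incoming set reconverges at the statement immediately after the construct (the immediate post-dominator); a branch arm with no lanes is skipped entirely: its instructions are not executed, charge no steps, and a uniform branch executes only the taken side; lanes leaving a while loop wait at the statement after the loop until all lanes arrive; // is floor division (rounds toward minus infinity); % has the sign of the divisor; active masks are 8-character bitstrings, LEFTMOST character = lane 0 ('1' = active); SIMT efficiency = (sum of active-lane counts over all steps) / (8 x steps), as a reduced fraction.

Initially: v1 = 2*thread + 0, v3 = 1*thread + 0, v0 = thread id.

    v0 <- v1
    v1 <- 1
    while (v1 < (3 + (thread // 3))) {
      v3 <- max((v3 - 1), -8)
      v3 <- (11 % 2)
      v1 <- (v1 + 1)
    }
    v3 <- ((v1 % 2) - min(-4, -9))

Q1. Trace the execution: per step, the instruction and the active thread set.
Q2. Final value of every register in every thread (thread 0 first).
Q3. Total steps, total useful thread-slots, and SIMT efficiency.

step 0: v0 <- v1                     11111111
step 1: v1 <- 1                      11111111
step 2: eval (v1 < (3 + (thread // 3))) 11111111
step 3: v3 <- max((v3 - 1), -8)      11111111
step 4: v3 <- (11 % 2)               11111111
step 5: v1 <- (v1 + 1)               11111111
step 6: eval (v1 < (3 + (thread // 3))) 11111111
step 7: v3 <- max((v3 - 1), -8)      11111111
step 8: v3 <- (11 % 2)               11111111
step 9: v1 <- (v1 + 1)               11111111
step 10: eval (v1 < (3 + (thread // 3))) 11111111
step 11: v3 <- max((v3 - 1), -8)      00011111
step 12: v3 <- (11 % 2)               00011111
step 13: v1 <- (v1 + 1)               00011111
step 14: eval (v1 < (3 + (thread // 3))) 00011111
step 15: v3 <- max((v3 - 1), -8)      00000011
step 16: v3 <- (11 % 2)               00000011
step 17: v1 <- (v1 + 1)               00000011
step 18: eval (v1 < (3 + (thread // 3))) 00000011
step 19: v3 <- ((v1 % 2) - min(-4, -9)) 11111111

Answer: 20 steps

v1: 3,3,3,4,4,4,5,5
v3: 10,10,10,9,9,9,10,10
v0: 0,2,4,6,8,10,12,14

steps = 20; useful = 124; efficiency = 124/160 = 31/40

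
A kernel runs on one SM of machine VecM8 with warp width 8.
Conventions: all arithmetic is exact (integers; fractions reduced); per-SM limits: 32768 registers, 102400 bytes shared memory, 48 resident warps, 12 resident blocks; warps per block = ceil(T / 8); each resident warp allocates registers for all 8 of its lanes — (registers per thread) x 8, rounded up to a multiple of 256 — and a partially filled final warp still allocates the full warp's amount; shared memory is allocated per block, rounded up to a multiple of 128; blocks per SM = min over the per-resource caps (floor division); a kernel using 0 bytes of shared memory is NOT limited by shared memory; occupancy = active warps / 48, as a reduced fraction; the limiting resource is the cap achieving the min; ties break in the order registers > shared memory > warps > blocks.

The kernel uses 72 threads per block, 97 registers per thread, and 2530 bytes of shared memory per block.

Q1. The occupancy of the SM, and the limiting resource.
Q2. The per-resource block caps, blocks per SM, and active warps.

Answer: occupancy 9/16, limited by registers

registers: 3 blocks
shared memory: 40 blocks
warps: 5 blocks
blocks: 12 blocks

Answer: 3 blocks, 27 active warps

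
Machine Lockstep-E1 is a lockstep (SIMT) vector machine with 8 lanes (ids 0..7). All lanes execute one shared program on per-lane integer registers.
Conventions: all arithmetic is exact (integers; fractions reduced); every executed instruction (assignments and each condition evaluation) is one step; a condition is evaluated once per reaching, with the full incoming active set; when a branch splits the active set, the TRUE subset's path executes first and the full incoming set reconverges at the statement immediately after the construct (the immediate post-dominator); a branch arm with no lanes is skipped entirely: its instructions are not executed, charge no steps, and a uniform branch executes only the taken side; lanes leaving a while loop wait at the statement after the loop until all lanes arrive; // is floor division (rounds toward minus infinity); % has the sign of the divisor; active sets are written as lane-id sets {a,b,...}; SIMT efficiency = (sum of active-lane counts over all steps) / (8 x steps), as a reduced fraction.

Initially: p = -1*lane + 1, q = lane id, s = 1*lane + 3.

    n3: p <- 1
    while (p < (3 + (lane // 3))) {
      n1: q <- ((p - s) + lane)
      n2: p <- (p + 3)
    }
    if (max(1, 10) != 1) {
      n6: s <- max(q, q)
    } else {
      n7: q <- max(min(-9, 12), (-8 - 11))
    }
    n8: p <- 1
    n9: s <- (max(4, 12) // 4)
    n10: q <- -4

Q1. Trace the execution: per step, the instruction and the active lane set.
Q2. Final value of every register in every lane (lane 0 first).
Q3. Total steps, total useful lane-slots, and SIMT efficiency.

step 0: p <- 1                       {0,1,2,3,4,5,6,7}
step 1: eval (p < (3 + (lane // 3))) {0,1,2,3,4,5,6,7}
step 2: q <- ((p - s) + lane)        {0,1,2,3,4,5,6,7}
step 3: p <- (p + 3)                 {0,1,2,3,4,5,6,7}
step 4: eval (p < (3 + (lane // 3))) {0,1,2,3,4,5,6,7}
step 5: q <- ((p - s) + lane)        {6,7}
step 6: p <- (p + 3)                 {6,7}
step 7: eval (p < (3 + (lane // 3))) {6,7}
step 8: eval (max(1, 10) != 1)       {0,1,2,3,4,5,6,7}
step 9: s <- max(q, q)               {0,1,2,3,4,5,6,7}
step 10: p <- 1                       {0,1,2,3,4,5,6,7}
step 11: s <- (max(4, 12) // 4)       {0,1,2,3,4,5,6,7}
step 12: q <- -4                      {0,1,2,3,4,5,6,7}

Answer: 13 steps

p: 1,1,1,1,1,1,1,1
q: -4,-4,-4,-4,-4,-4,-4,-4
s: 3,3,3,3,3,3,3,3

steps = 13; useful = 86; efficiency = 86/104 = 43/52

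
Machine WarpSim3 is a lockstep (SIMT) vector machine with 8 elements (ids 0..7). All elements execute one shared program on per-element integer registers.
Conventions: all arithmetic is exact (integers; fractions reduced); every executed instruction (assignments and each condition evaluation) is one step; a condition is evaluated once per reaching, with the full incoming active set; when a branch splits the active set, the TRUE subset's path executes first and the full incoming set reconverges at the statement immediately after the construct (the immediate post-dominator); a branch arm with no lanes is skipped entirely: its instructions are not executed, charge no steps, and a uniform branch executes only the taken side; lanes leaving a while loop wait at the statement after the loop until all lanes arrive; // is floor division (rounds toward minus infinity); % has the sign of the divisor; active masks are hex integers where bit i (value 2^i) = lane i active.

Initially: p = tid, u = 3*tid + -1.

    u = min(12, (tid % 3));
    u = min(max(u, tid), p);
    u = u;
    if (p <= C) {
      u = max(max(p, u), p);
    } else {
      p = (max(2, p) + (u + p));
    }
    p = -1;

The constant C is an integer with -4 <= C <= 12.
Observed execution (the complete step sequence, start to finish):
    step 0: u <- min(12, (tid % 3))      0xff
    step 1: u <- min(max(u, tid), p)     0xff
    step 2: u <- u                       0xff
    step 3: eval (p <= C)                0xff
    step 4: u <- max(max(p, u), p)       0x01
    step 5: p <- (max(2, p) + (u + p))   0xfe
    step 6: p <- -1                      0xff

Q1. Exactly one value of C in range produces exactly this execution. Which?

Answer: C = 0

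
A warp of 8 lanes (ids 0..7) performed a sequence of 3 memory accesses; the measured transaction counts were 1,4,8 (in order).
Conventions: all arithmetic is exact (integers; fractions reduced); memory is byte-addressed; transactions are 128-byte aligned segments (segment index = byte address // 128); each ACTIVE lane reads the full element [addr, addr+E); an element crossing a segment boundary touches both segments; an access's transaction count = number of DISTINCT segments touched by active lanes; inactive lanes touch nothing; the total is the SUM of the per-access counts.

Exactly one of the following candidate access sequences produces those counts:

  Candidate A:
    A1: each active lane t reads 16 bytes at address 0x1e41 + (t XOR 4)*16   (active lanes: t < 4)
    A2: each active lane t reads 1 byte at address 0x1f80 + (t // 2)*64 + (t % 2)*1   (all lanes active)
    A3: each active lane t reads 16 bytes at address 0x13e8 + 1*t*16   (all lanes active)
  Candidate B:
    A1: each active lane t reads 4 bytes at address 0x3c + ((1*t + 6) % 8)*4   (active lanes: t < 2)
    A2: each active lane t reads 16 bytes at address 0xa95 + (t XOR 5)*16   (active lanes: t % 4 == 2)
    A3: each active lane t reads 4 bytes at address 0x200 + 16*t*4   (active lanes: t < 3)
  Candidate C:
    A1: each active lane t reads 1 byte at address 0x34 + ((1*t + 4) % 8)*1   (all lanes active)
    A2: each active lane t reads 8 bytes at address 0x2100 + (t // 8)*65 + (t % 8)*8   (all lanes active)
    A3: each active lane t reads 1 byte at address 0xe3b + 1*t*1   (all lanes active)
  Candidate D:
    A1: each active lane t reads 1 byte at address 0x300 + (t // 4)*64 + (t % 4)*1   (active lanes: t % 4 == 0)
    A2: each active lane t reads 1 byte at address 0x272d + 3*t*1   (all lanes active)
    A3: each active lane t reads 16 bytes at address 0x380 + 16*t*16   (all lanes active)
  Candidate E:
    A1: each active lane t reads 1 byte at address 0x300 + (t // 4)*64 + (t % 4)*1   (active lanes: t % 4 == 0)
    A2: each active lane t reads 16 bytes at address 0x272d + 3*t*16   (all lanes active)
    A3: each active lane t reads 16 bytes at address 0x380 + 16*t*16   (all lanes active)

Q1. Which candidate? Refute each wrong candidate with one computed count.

A: A2 gives 2 transactions, not 4
B: A2 gives 2 transactions, not 4
C: A2 gives 1 transaction, not 4
D: A2 gives 1 transaction, not 4
E: all counts match (1,4,8)

Answer: E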